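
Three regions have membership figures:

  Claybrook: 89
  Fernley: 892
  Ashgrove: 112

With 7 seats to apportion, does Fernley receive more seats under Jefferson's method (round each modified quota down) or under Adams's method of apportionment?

Jefferson: Claybrook 0, Fernley 7, Ashgrove 0.
Adams: Claybrook 1, Fernley 5, Ashgrove 1.
Fernley gets 7 under Jefferson and 5 under Adams.

Jefferson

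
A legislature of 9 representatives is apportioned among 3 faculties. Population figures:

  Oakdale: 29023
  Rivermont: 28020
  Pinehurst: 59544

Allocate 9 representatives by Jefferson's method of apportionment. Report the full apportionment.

Oakdale 2; Rivermont 2; Pinehurst 5

Standard divisor 116587/9 ≈ 12954.111; standard quotas: Oakdale 2.240, Rivermont 2.163, Pinehurst 4.597.
Rounding down gives 2, 2, 4 = 8 seats, so the divisor must be adjusted.
With modified divisor 10900: modified quotas Oakdale 2.663, Rivermont 2.571, Pinehurst 5.463.
Rounding down: Oakdale 2, Rivermont 2, Pinehurst 5 (total 9).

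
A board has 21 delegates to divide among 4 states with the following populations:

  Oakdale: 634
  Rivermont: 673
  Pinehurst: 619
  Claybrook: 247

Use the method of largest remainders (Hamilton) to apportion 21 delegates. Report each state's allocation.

Standard divisor: 2173 ÷ 21 ≈ 103.476.
Standard quotas: Oakdale 6.127, Rivermont 6.504, Pinehurst 5.982, Claybrook 2.387.
Lower quotas: Oakdale 6, Rivermont 6, Pinehurst 5, Claybrook 2 (sum 19, leaving 2 seats).
Remainders in descending order: Pinehurst 0.982, Rivermont 0.504, Claybrook 0.387, Oakdale 0.127.
Largest remainders: Pinehurst, Rivermont receive the extra seats.

Oakdale=6, Rivermont=7, Pinehurst=6, Claybrook=2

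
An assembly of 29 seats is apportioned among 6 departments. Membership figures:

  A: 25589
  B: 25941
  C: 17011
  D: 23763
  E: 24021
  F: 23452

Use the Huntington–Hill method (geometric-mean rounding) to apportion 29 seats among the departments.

With divisor 4823: modified quotas A 5.306, B 5.379, C 3.527, D 4.927, E 4.981, F 4.863.
Geometric-mean thresholds: A √(5·6)=5.477, B √(5·6)=5.477, C √(3·4)=3.464, D √(4·5)=4.472, E √(4·5)=4.472, F √(4·5)=4.472.
Each quota rounded against its threshold gives A 5, B 5, C 4, D 5, E 5, F 5 (total 29).

A 5, B 5, C 4, D 5, E 5, F 5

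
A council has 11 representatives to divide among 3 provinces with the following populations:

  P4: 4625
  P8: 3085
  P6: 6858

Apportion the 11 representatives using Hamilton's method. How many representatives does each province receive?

The standard divisor is 14568/11 ≈ 1324.364.
Standard quotas: P4 3.4922, P8 2.3294, P6 5.1783.
Lower quotas: P4 3, P8 2, P6 5 (sum 10, leaving 1 seat).
Remainders in descending order: P4 0.4922, P8 0.3294, P6 0.1783.
The surplus seat goes to P4.

P4 4, P8 2, P6 5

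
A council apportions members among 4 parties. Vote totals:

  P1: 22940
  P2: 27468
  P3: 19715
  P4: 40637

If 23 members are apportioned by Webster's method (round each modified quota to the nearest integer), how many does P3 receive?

Standard divisor 110760/23 ≈ 4815.652; standard quotas: P1 4.764, P2 5.704, P3 4.094, P4 8.439.
Rounding to the nearest integer gives P1 5, P2 6, P3 4, P4 8 — total 23, matching the house size, so no adjustment is needed.
P3 receives 4.

4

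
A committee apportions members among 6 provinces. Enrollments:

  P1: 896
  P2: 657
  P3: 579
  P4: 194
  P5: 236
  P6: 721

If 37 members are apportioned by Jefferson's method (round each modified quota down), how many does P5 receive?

2

Standard divisor 3283/37 ≈ 88.73; standard quotas: P1 10.098, P2 7.405, P3 6.525, P4 2.186, P5 2.660, P6 8.126.
Rounding down gives 10, 7, 6, 2, 2, 8 = 35 seats, so the divisor must be adjusted.
With modified divisor 81.8: modified quotas P1 10.954, P2 8.032, P3 7.078, P4 2.372, P5 2.885, P6 8.814.
Rounding down: P1 10, P2 8, P3 7, P4 2, P5 2, P6 8 (total 37).
P5 receives 2.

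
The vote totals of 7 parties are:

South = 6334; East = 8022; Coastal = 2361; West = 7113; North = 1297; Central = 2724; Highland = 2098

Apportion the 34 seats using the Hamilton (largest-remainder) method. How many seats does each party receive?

South 7, East 9, Coastal 3, West 8, North 2, Central 3, Highland 2

Standard divisor: 29949 ÷ 34 ≈ 880.853.
Standard quotas: South 7.1908, East 9.1071, Coastal 2.6804, West 8.0751, North 1.4724, Central 3.0925, Highland 2.3818.
Lower quotas: South 7, East 9, Coastal 2, West 8, North 1, Central 3, Highland 2 (sum 32, leaving 2 seats).
Remainders in descending order: Coastal 0.6804, North 0.4724, Highland 0.3818, South 0.1908, East 0.1071, Central 0.0925, West 0.0751.
Largest remainders: Coastal, North receive the extra seats.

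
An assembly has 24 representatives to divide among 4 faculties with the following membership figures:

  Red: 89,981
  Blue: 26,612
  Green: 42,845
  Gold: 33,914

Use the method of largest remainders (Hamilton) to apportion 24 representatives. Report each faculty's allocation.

The standard divisor is 193352/24 ≈ 8056.333.
Standard quotas: Red 11.1690, Blue 3.3032, Green 5.3182, Gold 4.2096.
Lower quotas: Red 11, Blue 3, Green 5, Gold 4 (sum 23, leaving 1 seat).
Remainders in descending order: Green 0.3182, Blue 0.3032, Gold 0.2096, Red 0.1690.
The surplus seat goes to Green.

Red=11, Blue=3, Green=6, Gold=4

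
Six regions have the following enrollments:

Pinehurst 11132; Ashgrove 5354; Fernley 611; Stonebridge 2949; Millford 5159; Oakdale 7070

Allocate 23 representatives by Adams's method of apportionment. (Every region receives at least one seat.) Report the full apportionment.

Pinehurst 7, Ashgrove 4, Fernley 1, Stonebridge 2, Millford 4, Oakdale 5

Standard divisor 32275/23 ≈ 1403.261; standard quotas: Pinehurst 7.933, Ashgrove 3.815, Fernley 0.435, Stonebridge 2.102, Millford 3.676, Oakdale 5.038.
Rounding up gives 8, 4, 1, 3, 4, 6 = 26 seats, so the divisor must be adjusted.
With modified divisor 1700: modified quotas Pinehurst 6.548, Ashgrove 3.149, Fernley 0.359, Stonebridge 1.735, Millford 3.035, Oakdale 4.159.
Rounding up: Pinehurst 7, Ashgrove 4, Fernley 1, Stonebridge 2, Millford 4, Oakdale 5 (total 23).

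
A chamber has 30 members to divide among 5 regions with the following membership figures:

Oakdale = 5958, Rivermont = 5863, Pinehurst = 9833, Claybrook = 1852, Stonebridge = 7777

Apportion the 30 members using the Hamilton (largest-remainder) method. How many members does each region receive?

Oakdale: 6, Rivermont: 6, Pinehurst: 9, Claybrook: 2, Stonebridge: 7

Total 31283; standard divisor 31283/30 ≈ 1042.767.
Standard quotas: Oakdale 5.7136, Rivermont 5.6225, Pinehurst 9.4297, Claybrook 1.7760, Stonebridge 7.4580.
Lower quotas: Oakdale 5, Rivermont 5, Pinehurst 9, Claybrook 1, Stonebridge 7 (sum 27, leaving 3 seats).
Remainders in descending order: Claybrook 0.7760, Oakdale 0.7136, Rivermont 0.6225, Stonebridge 0.4580, Pinehurst 0.4297.
The surplus seats go to Claybrook, Oakdale, Rivermont.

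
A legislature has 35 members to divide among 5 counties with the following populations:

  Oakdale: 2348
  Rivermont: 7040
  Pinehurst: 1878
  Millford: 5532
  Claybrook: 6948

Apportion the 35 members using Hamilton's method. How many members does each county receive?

The standard divisor is 23746/35 ≈ 678.457.
Standard quotas: Oakdale 3.4608, Rivermont 10.3765, Pinehurst 2.7680, Millford 8.1538, Claybrook 10.2409.
Lower quotas: Oakdale 3, Rivermont 10, Pinehurst 2, Millford 8, Claybrook 10 (sum 33, leaving 2 seats).
Remainders in descending order: Pinehurst 0.7680, Oakdale 0.4608, Rivermont 0.3765, Claybrook 0.2409, Millford 0.1538.
Largest remainders: Pinehurst, Oakdale receive the extra seats.

Oakdale 4; Rivermont 10; Pinehurst 3; Millford 8; Claybrook 10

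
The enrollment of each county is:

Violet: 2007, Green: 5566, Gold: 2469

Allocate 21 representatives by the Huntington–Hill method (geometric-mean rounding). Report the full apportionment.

Violet=4, Green=12, Gold=5

With divisor 468: modified quotas Violet 4.288, Green 11.893, Gold 5.276.
Geometric-mean thresholds: Violet √(4·5)=4.472, Green √(11·12)=11.489, Gold √(5·6)=5.477.
Each quota rounded against its threshold gives Violet 4, Green 12, Gold 5 (total 21).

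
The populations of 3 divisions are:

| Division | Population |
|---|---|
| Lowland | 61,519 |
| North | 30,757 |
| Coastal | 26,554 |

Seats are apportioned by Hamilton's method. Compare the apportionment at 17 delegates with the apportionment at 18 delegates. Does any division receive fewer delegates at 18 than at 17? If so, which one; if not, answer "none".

At 17 seats: Lowland 9, North 4, Coastal 4.
At 18 seats: Lowland 9, North 5, Coastal 4.
No division's allocation decreased.

none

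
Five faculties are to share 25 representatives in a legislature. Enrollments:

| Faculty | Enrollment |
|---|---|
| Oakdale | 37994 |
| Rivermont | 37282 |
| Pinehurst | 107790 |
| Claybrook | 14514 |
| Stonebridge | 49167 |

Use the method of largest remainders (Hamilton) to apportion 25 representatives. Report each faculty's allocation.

Total 246747; standard divisor 246747/25 ≈ 9869.88.
Standard quotas: Oakdale 3.8495, Rivermont 3.7774, Pinehurst 10.9211, Claybrook 1.4705, Stonebridge 4.9815.
Lower quotas: Oakdale 3, Rivermont 3, Pinehurst 10, Claybrook 1, Stonebridge 4 (sum 21, leaving 4 seats).
Remainders in descending order: Stonebridge 0.9815, Pinehurst 0.9211, Oakdale 0.8495, Rivermont 0.7774, Claybrook 0.4705.
Largest remainders: Stonebridge, Pinehurst, Oakdale, Rivermont receive the extra seats.

Oakdale 4; Rivermont 4; Pinehurst 11; Claybrook 1; Stonebridge 5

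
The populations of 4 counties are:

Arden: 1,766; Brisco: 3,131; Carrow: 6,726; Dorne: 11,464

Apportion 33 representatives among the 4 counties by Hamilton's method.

Arden: 3; Brisco: 4; Carrow: 10; Dorne: 16

The standard divisor is 23087/33 ≈ 699.606.
Standard quotas: Arden 2.5243, Brisco 4.4754, Carrow 9.6140, Dorne 16.3864.
Lower quotas: Arden 2, Brisco 4, Carrow 9, Dorne 16 (sum 31, leaving 2 seats).
Remainders in descending order: Carrow 0.6140, Arden 0.5243, Brisco 0.4754, Dorne 0.3864.
The surplus seats go to Carrow, Arden.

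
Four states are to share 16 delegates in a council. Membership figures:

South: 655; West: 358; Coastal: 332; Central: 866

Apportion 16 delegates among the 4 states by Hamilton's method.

South=5; West=3; Coastal=2; Central=6

Total 2211; standard divisor 2211/16 ≈ 138.188.
Standard quotas: South 4.740, West 2.591, Coastal 2.403, Central 6.267.
Lower quotas: South 4, West 2, Coastal 2, Central 6 (sum 14, leaving 2 seats).
Remainders in descending order: South 0.740, West 0.591, Coastal 0.403, Central 0.267.
Largest remainders: South, West receive the extra seats.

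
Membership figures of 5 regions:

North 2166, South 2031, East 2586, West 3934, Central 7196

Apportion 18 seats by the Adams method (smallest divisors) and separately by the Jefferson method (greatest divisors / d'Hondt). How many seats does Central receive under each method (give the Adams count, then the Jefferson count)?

7 and 8

Adams: North 2, South 2, East 3, West 4, Central 7.
Jefferson: North 2, South 2, East 2, West 4, Central 8.
Central gets 7 under Adams and 8 under Jefferson.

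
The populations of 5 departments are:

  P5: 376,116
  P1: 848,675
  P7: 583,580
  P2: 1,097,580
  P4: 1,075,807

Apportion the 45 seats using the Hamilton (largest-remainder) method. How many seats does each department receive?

Total 3981758; standard divisor 3981758/45 ≈ 88483.511.
Standard quotas: P5 4.2507, P1 9.5913, P7 6.5954, P2 12.4043, P4 12.1583.
Lower quotas: P5 4, P1 9, P7 6, P2 12, P4 12 (sum 43, leaving 2 seats).
Remainders in descending order: P7 0.5954, P1 0.5913, P2 0.4043, P5 0.2507, P4 0.1583.
The surplus seats go to P7, P1.

P5=4, P1=10, P7=7, P2=12, P4=12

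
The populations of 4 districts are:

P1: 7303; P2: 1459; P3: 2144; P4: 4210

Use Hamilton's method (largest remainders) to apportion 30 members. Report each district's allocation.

P1=15, P2=3, P3=4, P4=8

Standard divisor: 15116 ÷ 30 ≈ 503.867.
Standard quotas: P1 14.4939, P2 2.8956, P3 4.2551, P4 8.3554.
Lower quotas: P1 14, P2 2, P3 4, P4 8 (sum 28, leaving 2 seats).
Remainders in descending order: P2 0.8956, P1 0.4939, P4 0.3554, P3 0.2551.
The surplus seats go to P2, P1.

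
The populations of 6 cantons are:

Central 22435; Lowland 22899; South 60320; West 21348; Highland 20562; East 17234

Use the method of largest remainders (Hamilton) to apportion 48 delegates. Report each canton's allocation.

Standard divisor: 164798 ÷ 48 ≈ 3433.292.
Standard quotas: Central 6.5345, Lowland 6.6697, South 17.5691, West 6.2179, Highland 5.9890, East 5.0197.
Lower quotas: Central 6, Lowland 6, South 17, West 6, Highland 5, East 5 (sum 45, leaving 3 seats).
Remainders in descending order: Highland 0.9890, Lowland 0.6697, South 0.5691, Central 0.5345, West 0.2179, East 0.0197.
The surplus seats go to Highland, Lowland, South.

Central=6, Lowland=7, South=18, West=6, Highland=6, East=5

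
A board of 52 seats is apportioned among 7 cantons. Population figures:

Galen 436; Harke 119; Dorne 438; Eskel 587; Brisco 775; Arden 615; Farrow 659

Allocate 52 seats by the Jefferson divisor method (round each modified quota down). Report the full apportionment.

Standard divisor 3629/52 ≈ 69.788; standard quotas: Galen 6.247, Harke 1.705, Dorne 6.276, Eskel 8.411, Brisco 11.105, Arden 8.812, Farrow 9.443.
Rounding down gives 6, 1, 6, 8, 11, 8, 9 = 49 seats, so the divisor must be adjusted.
With modified divisor 65: modified quotas Galen 6.708, Harke 1.831, Dorne 6.738, Eskel 9.031, Brisco 11.923, Arden 9.462, Farrow 10.138.
Rounding down: Galen 6, Harke 1, Dorne 6, Eskel 9, Brisco 11, Arden 9, Farrow 10 (total 52).

Galen 6, Harke 1, Dorne 6, Eskel 9, Brisco 11, Arden 9, Farrow 10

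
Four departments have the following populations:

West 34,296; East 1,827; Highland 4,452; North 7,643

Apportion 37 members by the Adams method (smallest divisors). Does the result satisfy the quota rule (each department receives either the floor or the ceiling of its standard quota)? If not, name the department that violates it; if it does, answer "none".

Standard quotas: West 26.317, East 1.402, Highland 3.416, North 5.865.
Adams allocation: West 25, East 2, Highland 4, North 6.
West has quota 26.317 (lower 26, upper 27) but receives 25 — outside the quota interval.

West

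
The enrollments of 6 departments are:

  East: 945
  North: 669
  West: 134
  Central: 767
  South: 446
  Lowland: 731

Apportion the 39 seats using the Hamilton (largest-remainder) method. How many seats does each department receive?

The standard divisor is 3692/39 ≈ 94.667.
Standard quotas: East 9.982, North 7.067, West 1.415, Central 8.102, South 4.711, Lowland 7.722.
Lower quotas: East 9, North 7, West 1, Central 8, South 4, Lowland 7 (sum 36, leaving 3 seats).
Remainders in descending order: East 0.982, Lowland 0.722, South 0.711, West 0.415, Central 0.102, North 0.067.
Largest remainders: East, Lowland, South receive the extra seats.

East 10; North 7; West 1; Central 8; South 5; Lowland 8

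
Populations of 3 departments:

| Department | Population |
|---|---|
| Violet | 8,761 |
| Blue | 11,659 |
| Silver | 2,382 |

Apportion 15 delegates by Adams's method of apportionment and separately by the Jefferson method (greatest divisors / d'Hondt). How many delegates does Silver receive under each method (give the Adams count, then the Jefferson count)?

Adams: Violet 6, Blue 7, Silver 2.
Jefferson: Violet 6, Blue 8, Silver 1.
Silver gets 2 under Adams and 1 under Jefferson.

2 and 1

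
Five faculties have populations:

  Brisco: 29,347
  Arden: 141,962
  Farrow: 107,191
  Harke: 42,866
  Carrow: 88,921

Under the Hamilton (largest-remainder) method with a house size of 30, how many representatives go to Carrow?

Total 410287; standard divisor 410287/30 ≈ 13676.233.
Standard quotas: Brisco 2.1458, Arden 10.3802, Farrow 7.8378, Harke 3.1343, Carrow 6.5019.
Lower quotas: Brisco 2, Arden 10, Farrow 7, Harke 3, Carrow 6 (sum 28, leaving 2 seats).
Remainders in descending order: Farrow 0.8378, Carrow 0.5019, Arden 0.3802, Brisco 0.1458, Harke 0.1343.
Largest remainders: Farrow, Carrow receive the extra seats.
Carrow receives 7.

7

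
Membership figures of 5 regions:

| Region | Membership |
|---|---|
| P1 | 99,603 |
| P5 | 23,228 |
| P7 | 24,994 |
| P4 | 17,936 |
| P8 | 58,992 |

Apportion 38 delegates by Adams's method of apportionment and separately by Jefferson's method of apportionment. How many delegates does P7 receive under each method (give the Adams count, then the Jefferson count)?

5 and 4

Adams: P1 16, P5 4, P7 5, P4 3, P8 10.
Jefferson: P1 17, P5 4, P7 4, P4 3, P8 10.
P7 gets 5 under Adams and 4 under Jefferson.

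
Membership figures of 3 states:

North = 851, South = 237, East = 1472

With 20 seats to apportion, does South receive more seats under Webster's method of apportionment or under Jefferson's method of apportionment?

Webster

Webster: North 7, South 2, East 11.
Jefferson: North 7, South 1, East 12.
South gets 2 under Webster and 1 under Jefferson.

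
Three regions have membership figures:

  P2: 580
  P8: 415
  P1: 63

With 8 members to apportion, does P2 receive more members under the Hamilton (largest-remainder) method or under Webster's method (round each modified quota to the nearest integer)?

Hamilton: P2 4, P8 3, P1 1.
Webster: P2 5, P8 3, P1 0.
P2 gets 4 under Hamilton and 5 under Webster.

Webster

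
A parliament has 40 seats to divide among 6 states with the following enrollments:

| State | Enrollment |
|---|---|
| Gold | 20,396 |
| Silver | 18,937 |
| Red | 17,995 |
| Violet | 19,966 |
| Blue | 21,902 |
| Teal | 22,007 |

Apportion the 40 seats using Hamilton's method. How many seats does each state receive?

Gold 7; Silver 6; Red 6; Violet 7; Blue 7; Teal 7

The standard divisor is 121203/40 ≈ 3030.075.
Standard quotas: Gold 6.7312, Silver 6.2497, Red 5.9388, Violet 6.5893, Blue 7.2282, Teal 7.2629.
Lower quotas: Gold 6, Silver 6, Red 5, Violet 6, Blue 7, Teal 7 (sum 37, leaving 3 seats).
Remainders in descending order: Red 0.9388, Gold 0.7312, Violet 0.5893, Teal 0.2629, Silver 0.2497, Blue 0.2282.
The surplus seats go to Red, Gold, Violet.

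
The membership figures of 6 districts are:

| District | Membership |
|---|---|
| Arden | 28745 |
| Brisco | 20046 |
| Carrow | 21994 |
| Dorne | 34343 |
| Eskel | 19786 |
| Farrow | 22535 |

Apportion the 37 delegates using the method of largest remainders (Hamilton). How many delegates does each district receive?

The standard divisor is 147449/37 ≈ 3985.108.
Standard quotas: Arden 7.2131, Brisco 5.0302, Carrow 5.5190, Dorne 8.6178, Eskel 4.9650, Farrow 5.6548.
Lower quotas: Arden 7, Brisco 5, Carrow 5, Dorne 8, Eskel 4, Farrow 5 (sum 34, leaving 3 seats).
Remainders in descending order: Eskel 0.9650, Farrow 0.6548, Dorne 0.6178, Carrow 0.5190, Arden 0.2131, Brisco 0.0302.
The surplus seats go to Eskel, Farrow, Dorne.

Arden=7, Brisco=5, Carrow=5, Dorne=9, Eskel=5, Farrow=6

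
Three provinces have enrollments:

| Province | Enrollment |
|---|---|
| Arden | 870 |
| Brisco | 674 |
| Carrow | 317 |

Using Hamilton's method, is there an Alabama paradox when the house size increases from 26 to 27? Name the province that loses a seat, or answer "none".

Carrow

At 26 seats: Arden 12, Brisco 9, Carrow 5.
At 27 seats: Arden 13, Brisco 10, Carrow 4.
Carrow drops from 5 to 4.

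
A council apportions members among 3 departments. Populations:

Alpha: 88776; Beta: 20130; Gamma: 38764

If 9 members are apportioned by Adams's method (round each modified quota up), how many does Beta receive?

Standard divisor 147670/9 ≈ 16407.778; standard quotas: Alpha 5.411, Beta 1.227, Gamma 2.363.
Rounding up gives 6, 2, 3 = 11 seats, so the divisor must be adjusted.
With modified divisor 19606.4: modified quotas Alpha 4.528, Beta 1.027, Gamma 1.977.
Rounding up: Alpha 5, Beta 2, Gamma 2 (total 9).
Beta receives 2.

2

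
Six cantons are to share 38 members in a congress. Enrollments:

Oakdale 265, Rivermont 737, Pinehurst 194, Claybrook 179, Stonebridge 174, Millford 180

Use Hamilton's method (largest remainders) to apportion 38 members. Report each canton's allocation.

Oakdale 6; Rivermont 16; Pinehurst 4; Claybrook 4; Stonebridge 4; Millford 4

Total 1729; standard divisor 1729/38 ≈ 45.5.
Standard quotas: Oakdale 5.824, Rivermont 16.198, Pinehurst 4.264, Claybrook 3.934, Stonebridge 3.824, Millford 3.956.
Lower quotas: Oakdale 5, Rivermont 16, Pinehurst 4, Claybrook 3, Stonebridge 3, Millford 3 (sum 34, leaving 4 seats).
Remainders in descending order: Millford 0.956, Claybrook 0.934, Oakdale 0.824, Stonebridge 0.824, Pinehurst 0.264, Rivermont 0.198.
The surplus seats go to Millford, Claybrook, Oakdale, Stonebridge.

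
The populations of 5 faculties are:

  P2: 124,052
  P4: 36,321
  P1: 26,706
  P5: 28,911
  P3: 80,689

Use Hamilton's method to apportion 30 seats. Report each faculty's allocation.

P2=12; P4=4; P1=3; P5=3; P3=8

Standard divisor: 296679 ÷ 30 ≈ 9889.3.
Standard quotas: P2 12.5441, P4 3.6728, P1 2.7005, P5 2.9235, P3 8.1592.
Lower quotas: P2 12, P4 3, P1 2, P5 2, P3 8 (sum 27, leaving 3 seats).
Remainders in descending order: P5 0.9235, P1 0.7005, P4 0.6728, P2 0.5441, P3 0.1592.
Largest remainders: P5, P1, P4 receive the extra seats.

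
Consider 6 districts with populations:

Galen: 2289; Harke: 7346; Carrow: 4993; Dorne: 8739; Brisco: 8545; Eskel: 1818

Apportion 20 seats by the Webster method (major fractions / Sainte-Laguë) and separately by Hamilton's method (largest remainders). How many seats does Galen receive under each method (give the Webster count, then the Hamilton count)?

Webster: Galen 1, Harke 5, Carrow 3, Dorne 5, Brisco 5, Eskel 1.
Hamilton: Galen 2, Harke 4, Carrow 3, Dorne 5, Brisco 5, Eskel 1.
Galen gets 1 under Webster and 2 under Hamilton.

1 and 2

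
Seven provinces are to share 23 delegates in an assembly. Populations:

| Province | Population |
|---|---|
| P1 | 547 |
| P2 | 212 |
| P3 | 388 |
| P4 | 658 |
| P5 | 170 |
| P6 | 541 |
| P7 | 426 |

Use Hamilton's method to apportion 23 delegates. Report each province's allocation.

P1 4, P2 2, P3 3, P4 5, P5 1, P6 4, P7 4

The standard divisor is 2942/23 ≈ 127.913.
Standard quotas: P1 4.276, P2 1.657, P3 3.033, P4 5.144, P5 1.329, P6 4.229, P7 3.330.
Lower quotas: P1 4, P2 1, P3 3, P4 5, P5 1, P6 4, P7 3 (sum 21, leaving 2 seats).
Remainders in descending order: P2 0.657, P7 0.330, P5 0.329, P1 0.276, P6 0.229, P4 0.144, P3 0.033.
Largest remainders: P2, P7 receive the extra seats.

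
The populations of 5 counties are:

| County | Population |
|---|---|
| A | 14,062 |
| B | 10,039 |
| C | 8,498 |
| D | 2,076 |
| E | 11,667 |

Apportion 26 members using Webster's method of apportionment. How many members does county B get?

6

Standard divisor 46342/26 ≈ 1782.385; standard quotas: A 7.889, B 5.632, C 4.768, D 1.165, E 6.546.
Rounding to the nearest integer gives 8, 6, 5, 1, 7 = 27 seats, so the divisor must be adjusted.
With modified divisor 1810: modified quotas A 7.769, B 5.546, C 4.695, D 1.147, E 6.446.
Rounding to the nearest integer: A 8, B 6, C 5, D 1, E 6 (total 26).
B receives 6.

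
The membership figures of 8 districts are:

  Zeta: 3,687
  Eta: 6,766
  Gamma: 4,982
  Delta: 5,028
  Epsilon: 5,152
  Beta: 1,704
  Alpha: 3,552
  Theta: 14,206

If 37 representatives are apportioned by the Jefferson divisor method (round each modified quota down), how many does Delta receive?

Standard divisor 45077/37 ≈ 1218.297; standard quotas: Zeta 3.026, Eta 5.554, Gamma 4.089, Delta 4.127, Epsilon 4.229, Beta 1.399, Alpha 2.916, Theta 11.661.
Rounding down gives 3, 5, 4, 4, 4, 1, 2, 11 = 34 seats, so the divisor must be adjusted.
With modified divisor 1100: modified quotas Zeta 3.352, Eta 6.151, Gamma 4.529, Delta 4.571, Epsilon 4.684, Beta 1.549, Alpha 3.229, Theta 12.915.
Rounding down: Zeta 3, Eta 6, Gamma 4, Delta 4, Epsilon 4, Beta 1, Alpha 3, Theta 12 (total 37).
Delta receives 4.

4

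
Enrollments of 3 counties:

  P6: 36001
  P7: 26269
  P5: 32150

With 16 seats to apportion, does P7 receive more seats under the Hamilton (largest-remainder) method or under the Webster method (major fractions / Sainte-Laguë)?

Hamilton: P6 6, P7 5, P5 5.
Webster: P6 6, P7 4, P5 6.
P7 gets 5 under Hamilton and 4 under Webster.

Hamilton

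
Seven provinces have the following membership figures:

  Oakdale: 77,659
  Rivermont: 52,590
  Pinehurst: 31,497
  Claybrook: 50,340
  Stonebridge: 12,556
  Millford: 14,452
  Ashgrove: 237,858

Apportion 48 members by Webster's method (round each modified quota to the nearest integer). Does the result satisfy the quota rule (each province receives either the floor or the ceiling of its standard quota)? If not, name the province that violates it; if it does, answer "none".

Standard quotas: Oakdale 7.816, Rivermont 5.293, Pinehurst 3.170, Claybrook 5.066, Stonebridge 1.264, Millford 1.454, Ashgrove 23.938.
Webster allocation: Oakdale 8, Rivermont 5, Pinehurst 3, Claybrook 5, Stonebridge 1, Millford 1, Ashgrove 25.
Ashgrove has quota 23.938 (lower 23, upper 24) but receives 25 — outside the quota interval.

Ashgrove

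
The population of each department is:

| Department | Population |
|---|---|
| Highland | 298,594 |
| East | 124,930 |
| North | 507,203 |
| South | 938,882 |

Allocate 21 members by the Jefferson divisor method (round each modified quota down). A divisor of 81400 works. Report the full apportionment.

Highland 3, East 1, North 6, South 11

With modified divisor 81400: modified quotas Highland 3.668, East 1.535, North 6.231, South 11.534.
Rounding down: Highland 3, East 1, North 6, South 11 (total 21).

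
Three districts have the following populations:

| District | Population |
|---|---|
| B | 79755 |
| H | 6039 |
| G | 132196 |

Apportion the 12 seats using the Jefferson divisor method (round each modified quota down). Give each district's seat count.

B=4; H=0; G=8

Standard divisor 217990/12 ≈ 18165.833; standard quotas: B 4.390, H 0.332, G 7.277.
Rounding down gives 4, 0, 7 = 11 seats, so the divisor must be adjusted.
With modified divisor 16200: modified quotas B 4.923, H 0.373, G 8.160.
Rounding down: B 4, H 0, G 8 (total 12).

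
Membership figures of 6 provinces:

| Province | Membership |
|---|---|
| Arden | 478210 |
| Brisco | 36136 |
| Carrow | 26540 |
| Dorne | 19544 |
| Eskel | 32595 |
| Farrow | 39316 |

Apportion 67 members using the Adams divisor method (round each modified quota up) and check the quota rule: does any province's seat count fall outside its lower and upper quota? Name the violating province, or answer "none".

Standard quotas: Arden 50.669, Brisco 3.829, Carrow 2.812, Dorne 2.071, Eskel 3.454, Farrow 4.166.
Adams allocation: Arden 49, Brisco 4, Carrow 3, Dorne 2, Eskel 4, Farrow 5.
Arden has quota 50.669 (lower 50, upper 51) but receives 49 — outside the quota interval.

Arden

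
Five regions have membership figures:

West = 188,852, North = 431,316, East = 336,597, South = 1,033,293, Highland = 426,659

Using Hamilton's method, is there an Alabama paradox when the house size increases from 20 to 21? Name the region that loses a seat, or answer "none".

At 20 seats: West 2, North 4, East 3, South 8, Highland 3.
At 21 seats: West 1, North 4, East 3, South 9, Highland 4.
West drops from 2 to 1.

West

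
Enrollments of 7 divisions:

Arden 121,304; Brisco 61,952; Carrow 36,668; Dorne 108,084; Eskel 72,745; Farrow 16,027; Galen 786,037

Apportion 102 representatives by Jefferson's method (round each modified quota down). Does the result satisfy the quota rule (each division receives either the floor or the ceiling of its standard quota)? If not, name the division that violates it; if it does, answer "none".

Standard quotas: Arden 10.287, Brisco 5.254, Carrow 3.109, Dorne 9.166, Eskel 6.169, Farrow 1.359, Galen 66.657.
Jefferson allocation: Arden 10, Brisco 5, Carrow 3, Dorne 9, Eskel 6, Farrow 1, Galen 68.
Galen has quota 66.657 (lower 66, upper 67) but receives 68 — outside the quota interval.

Galen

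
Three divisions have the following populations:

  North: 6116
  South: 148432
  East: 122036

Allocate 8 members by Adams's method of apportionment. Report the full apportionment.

North 1, South 4, East 3

Standard divisor 276584/8 ≈ 34573; standard quotas: North 0.177, South 4.293, East 3.530.
Rounding up gives 1, 5, 4 = 10 seats, so the divisor must be adjusted.
With modified divisor 45100: modified quotas North 0.136, South 3.291, East 2.706.
Rounding up: North 1, South 4, East 3 (total 8).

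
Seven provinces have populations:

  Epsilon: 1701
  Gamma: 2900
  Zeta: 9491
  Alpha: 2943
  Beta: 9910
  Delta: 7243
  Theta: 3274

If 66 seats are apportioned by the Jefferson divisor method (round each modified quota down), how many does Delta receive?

Standard divisor 37462/66 ≈ 567.606; standard quotas: Epsilon 2.997, Gamma 5.109, Zeta 16.721, Alpha 5.185, Beta 17.459, Delta 12.761, Theta 5.768.
Rounding down gives 2, 5, 16, 5, 17, 12, 5 = 62 seats, so the divisor must be adjusted.
With modified divisor 548: modified quotas Epsilon 3.104, Gamma 5.292, Zeta 17.319, Alpha 5.370, Beta 18.084, Delta 13.217, Theta 5.974.
Rounding down: Epsilon 3, Gamma 5, Zeta 17, Alpha 5, Beta 18, Delta 13, Theta 5 (total 66).
Delta receives 13.

13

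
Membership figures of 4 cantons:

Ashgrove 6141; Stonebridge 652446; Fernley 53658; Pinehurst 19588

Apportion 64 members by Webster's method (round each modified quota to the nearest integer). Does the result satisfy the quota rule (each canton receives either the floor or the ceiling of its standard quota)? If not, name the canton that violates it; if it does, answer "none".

Standard quotas: Ashgrove 0.537, Stonebridge 57.057, Fernley 4.692, Pinehurst 1.713.
Webster allocation: Ashgrove 1, Stonebridge 56, Fernley 5, Pinehurst 2.
Stonebridge has quota 57.057 (lower 57, upper 58) but receives 56 — outside the quota interval.

Stonebridge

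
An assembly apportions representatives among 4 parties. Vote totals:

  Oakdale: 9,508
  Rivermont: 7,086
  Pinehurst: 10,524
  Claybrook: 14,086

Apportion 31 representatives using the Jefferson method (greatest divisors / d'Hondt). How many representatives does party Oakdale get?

Standard divisor 41204/31 ≈ 1329.161; standard quotas: Oakdale 7.153, Rivermont 5.331, Pinehurst 7.918, Claybrook 10.598.
Rounding down gives 7, 5, 7, 10 = 29 seats, so the divisor must be adjusted.
With modified divisor 1200: modified quotas Oakdale 7.923, Rivermont 5.905, Pinehurst 8.770, Claybrook 11.738.
Rounding down: Oakdale 7, Rivermont 5, Pinehurst 8, Claybrook 11 (total 31).
Oakdale receives 7.

7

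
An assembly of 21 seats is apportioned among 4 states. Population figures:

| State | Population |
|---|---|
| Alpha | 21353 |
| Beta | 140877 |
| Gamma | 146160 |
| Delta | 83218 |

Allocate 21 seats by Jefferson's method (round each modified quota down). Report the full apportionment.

Alpha: 1, Beta: 8, Gamma: 8, Delta: 4

Standard divisor 391608/21 ≈ 18648; standard quotas: Alpha 1.145, Beta 7.555, Gamma 7.838, Delta 4.463.
Rounding down gives 1, 7, 7, 4 = 19 seats, so the divisor must be adjusted.
With modified divisor 17100: modified quotas Alpha 1.249, Beta 8.238, Gamma 8.547, Delta 4.867.
Rounding down: Alpha 1, Beta 8, Gamma 8, Delta 4 (total 21).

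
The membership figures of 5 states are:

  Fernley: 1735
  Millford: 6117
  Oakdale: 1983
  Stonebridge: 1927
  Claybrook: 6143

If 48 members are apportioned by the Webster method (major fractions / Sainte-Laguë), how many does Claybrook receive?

17

Standard divisor 17905/48 ≈ 373.021; standard quotas: Fernley 4.651, Millford 16.399, Oakdale 5.316, Stonebridge 5.166, Claybrook 16.468.
Rounding to the nearest integer gives 5, 16, 5, 5, 16 = 47 seats, so the divisor must be adjusted.
With modified divisor 371.5: modified quotas Fernley 4.670, Millford 16.466, Oakdale 5.338, Stonebridge 5.187, Claybrook 16.536.
Rounding to the nearest integer: Fernley 5, Millford 16, Oakdale 5, Stonebridge 5, Claybrook 17 (total 48).
Claybrook receives 17.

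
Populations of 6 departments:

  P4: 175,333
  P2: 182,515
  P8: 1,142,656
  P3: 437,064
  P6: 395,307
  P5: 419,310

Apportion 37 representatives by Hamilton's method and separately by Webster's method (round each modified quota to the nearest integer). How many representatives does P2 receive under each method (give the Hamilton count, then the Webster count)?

Hamilton: P4 2, P2 3, P8 15, P3 6, P6 5, P5 6.
Webster: P4 2, P2 2, P8 16, P3 6, P6 5, P5 6.
P2 gets 3 under Hamilton and 2 under Webster.

3 and 2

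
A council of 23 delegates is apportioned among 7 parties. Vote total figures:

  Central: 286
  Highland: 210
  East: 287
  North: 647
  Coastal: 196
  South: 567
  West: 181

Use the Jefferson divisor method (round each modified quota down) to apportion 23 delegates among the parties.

Central 3; Highland 2; East 3; North 6; Coastal 2; South 6; West 1

Standard divisor 2374/23 ≈ 103.217; standard quotas: Central 2.771, Highland 2.035, East 2.781, North 6.268, Coastal 1.899, South 5.493, West 1.754.
Rounding down gives 2, 2, 2, 6, 1, 5, 1 = 19 seats, so the divisor must be adjusted.
With modified divisor 93: modified quotas Central 3.075, Highland 2.258, East 3.086, North 6.957, Coastal 2.108, South 6.097, West 1.946.
Rounding down: Central 3, Highland 2, East 3, North 6, Coastal 2, South 6, West 1 (total 23).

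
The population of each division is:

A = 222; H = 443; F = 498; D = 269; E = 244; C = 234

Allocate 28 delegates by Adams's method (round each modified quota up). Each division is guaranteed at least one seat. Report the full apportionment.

A: 3; H: 6; F: 7; D: 4; E: 4; C: 4

Standard divisor 1910/28 ≈ 68.214; standard quotas: A 3.254, H 6.494, F 7.301, D 3.943, E 3.577, C 3.430.
Rounding up gives 4, 7, 8, 4, 4, 4 = 31 seats, so the divisor must be adjusted.
With modified divisor 76: modified quotas A 2.921, H 5.829, F 6.553, D 3.539, E 3.211, C 3.079.
Rounding up: A 3, H 6, F 7, D 4, E 4, C 4 (total 28).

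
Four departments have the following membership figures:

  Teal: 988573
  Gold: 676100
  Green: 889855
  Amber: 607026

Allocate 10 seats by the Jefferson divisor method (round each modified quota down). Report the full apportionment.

Teal=3; Gold=2; Green=3; Amber=2

Standard divisor 3161554/10 ≈ 316155.4; standard quotas: Teal 3.127, Gold 2.139, Green 2.815, Amber 1.920.
Rounding down gives 3, 2, 2, 1 = 8 seats, so the divisor must be adjusted.
With modified divisor 271900: modified quotas Teal 3.636, Gold 2.487, Green 3.273, Amber 2.233.
Rounding down: Teal 3, Gold 2, Green 3, Amber 2 (total 10).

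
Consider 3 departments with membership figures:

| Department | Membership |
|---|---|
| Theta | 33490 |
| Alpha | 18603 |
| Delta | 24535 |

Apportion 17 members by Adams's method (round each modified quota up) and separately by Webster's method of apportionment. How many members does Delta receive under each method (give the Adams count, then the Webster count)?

6 and 5

Adams: Theta 7, Alpha 4, Delta 6.
Webster: Theta 8, Alpha 4, Delta 5.
Delta gets 6 under Adams and 5 under Webster.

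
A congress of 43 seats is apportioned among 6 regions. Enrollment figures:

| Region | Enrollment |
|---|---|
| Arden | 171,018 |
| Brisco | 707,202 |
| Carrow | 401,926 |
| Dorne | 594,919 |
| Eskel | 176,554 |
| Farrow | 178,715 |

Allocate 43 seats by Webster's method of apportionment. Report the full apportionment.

Standard divisor 2230334/43 ≈ 51868.233; standard quotas: Arden 3.297, Brisco 13.635, Carrow 7.749, Dorne 11.470, Eskel 3.404, Farrow 3.446.
Rounding to the nearest integer gives 3, 14, 8, 11, 3, 3 = 42 seats, so the divisor must be adjusted.
With modified divisor 51400: modified quotas Arden 3.327, Brisco 13.759, Carrow 7.820, Dorne 11.574, Eskel 3.435, Farrow 3.477.
Rounding to the nearest integer: Arden 3, Brisco 14, Carrow 8, Dorne 12, Eskel 3, Farrow 3 (total 43).

Arden=3, Brisco=14, Carrow=8, Dorne=12, Eskel=3, Farrow=3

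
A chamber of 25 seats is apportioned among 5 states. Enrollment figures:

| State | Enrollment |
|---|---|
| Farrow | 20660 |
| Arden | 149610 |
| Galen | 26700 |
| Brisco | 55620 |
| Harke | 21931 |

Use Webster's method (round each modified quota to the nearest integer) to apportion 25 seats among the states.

Standard divisor 274521/25 ≈ 10980.84; standard quotas: Farrow 1.881, Arden 13.625, Galen 2.432, Brisco 5.065, Harke 1.997.
Rounding to the nearest integer gives Farrow 2, Arden 14, Galen 2, Brisco 5, Harke 2 — total 25, matching the house size, so no adjustment is needed.

Farrow 2, Arden 14, Galen 2, Brisco 5, Harke 2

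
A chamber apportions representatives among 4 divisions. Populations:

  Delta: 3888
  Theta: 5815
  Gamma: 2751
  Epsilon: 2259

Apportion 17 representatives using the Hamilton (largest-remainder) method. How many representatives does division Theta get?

Total 14713; standard divisor 14713/17 ≈ 865.471.
Standard quotas: Delta 4.4924, Theta 6.7189, Gamma 3.1786, Epsilon 2.6101.
Lower quotas: Delta 4, Theta 6, Gamma 3, Epsilon 2 (sum 15, leaving 2 seats).
Remainders in descending order: Theta 0.7189, Epsilon 0.6101, Delta 0.4924, Gamma 0.1786.
Largest remainders: Theta, Epsilon receive the extra seats.
Theta receives 7.

7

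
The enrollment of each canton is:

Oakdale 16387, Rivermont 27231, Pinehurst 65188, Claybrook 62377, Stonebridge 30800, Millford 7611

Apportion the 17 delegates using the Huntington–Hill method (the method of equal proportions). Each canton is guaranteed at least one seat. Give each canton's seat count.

Oakdale 1, Rivermont 2, Pinehurst 5, Claybrook 5, Stonebridge 3, Millford 1

With divisor 12238: modified quotas Oakdale 1.339, Rivermont 2.225, Pinehurst 5.327, Claybrook 5.097, Stonebridge 2.517, Millford 0.622.
Geometric-mean thresholds: Oakdale √(1·2)=1.414, Rivermont √(2·3)=2.449, Pinehurst √(5·6)=5.477, Claybrook √(5·6)=5.477, Stonebridge √(2·3)=2.449, Millford (min 1).
Each quota rounded against its threshold gives Oakdale 1, Rivermont 2, Pinehurst 5, Claybrook 5, Stonebridge 3, Millford 1 (total 17).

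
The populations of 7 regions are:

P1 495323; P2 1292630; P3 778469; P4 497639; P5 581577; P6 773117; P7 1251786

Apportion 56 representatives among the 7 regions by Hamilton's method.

Standard divisor: 5670541 ÷ 56 ≈ 101259.661.
Standard quotas: P1 4.8916, P2 12.7655, P3 7.6878, P4 4.9145, P5 5.7434, P6 7.6350, P7 12.3621.
Lower quotas: P1 4, P2 12, P3 7, P4 4, P5 5, P6 7, P7 12 (sum 51, leaving 5 seats).
Remainders in descending order: P4 0.9145, P1 0.8916, P2 0.7655, P5 0.7434, P3 0.6878, P6 0.6350, P7 0.3621.
Largest remainders: P4, P1, P2, P5, P3 receive the extra seats.

P1 5, P2 13, P3 8, P4 5, P5 6, P6 7, P7 12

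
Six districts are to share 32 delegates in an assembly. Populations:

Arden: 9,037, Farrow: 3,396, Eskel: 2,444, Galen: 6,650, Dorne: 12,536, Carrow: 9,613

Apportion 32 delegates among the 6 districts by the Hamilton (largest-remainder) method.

Arden: 7, Farrow: 2, Eskel: 2, Galen: 5, Dorne: 9, Carrow: 7

The standard divisor is 43676/32 ≈ 1364.875.
Standard quotas: Arden 6.6211, Farrow 2.4881, Eskel 1.7906, Galen 4.8722, Dorne 9.1847, Carrow 7.0431.
Lower quotas: Arden 6, Farrow 2, Eskel 1, Galen 4, Dorne 9, Carrow 7 (sum 29, leaving 3 seats).
Remainders in descending order: Galen 0.8722, Eskel 0.7906, Arden 0.6211, Farrow 0.4881, Dorne 0.1847, Carrow 0.0431.
The surplus seats go to Galen, Eskel, Arden.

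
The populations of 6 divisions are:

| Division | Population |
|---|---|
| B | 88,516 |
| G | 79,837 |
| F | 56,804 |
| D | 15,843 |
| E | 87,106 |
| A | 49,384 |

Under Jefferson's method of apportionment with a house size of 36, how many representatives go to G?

8

Standard divisor 377490/36 ≈ 10485.833; standard quotas: B 8.441, G 7.614, F 5.417, D 1.511, E 8.307, A 4.710.
Rounding down gives 8, 7, 5, 1, 8, 4 = 33 seats, so the divisor must be adjusted.
With modified divisor 9800: modified quotas B 9.032, G 8.147, F 5.796, D 1.617, E 8.888, A 5.039.
Rounding down: B 9, G 8, F 5, D 1, E 8, A 5 (total 36).
G receives 8.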